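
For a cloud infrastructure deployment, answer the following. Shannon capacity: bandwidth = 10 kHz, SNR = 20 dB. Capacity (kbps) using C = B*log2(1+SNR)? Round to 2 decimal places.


Given: B = 10 kHz, SNR = 20 dB
SNR linear = 10^(20/10) = 100
1 + SNR = 101
log2(101) = 6.6582114828
C = 10 * 1000 * 6.6582114828 = 66582.1148 bps
C = 66.582115 kbps -> 66.58 kbps (2 dp)

66.58


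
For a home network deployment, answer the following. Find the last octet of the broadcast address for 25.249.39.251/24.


Given: IP = 25.249.39.251, prefix = /24
Host bits = 32 - 24 = 8
Network last octet = 251 AND mask = 0
Host part size = 2^8 - 1 = 255
Broadcast last octet = 0 OR 255 = 255

255


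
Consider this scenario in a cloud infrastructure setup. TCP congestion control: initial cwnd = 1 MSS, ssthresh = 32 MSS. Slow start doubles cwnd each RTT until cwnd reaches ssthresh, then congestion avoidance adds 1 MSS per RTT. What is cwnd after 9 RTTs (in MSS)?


RTT 0: cwnd = 1 MSS (initial)
RTT 1: cwnd = 2 MSS (slow start, doubled)
RTT 2: cwnd = 4 MSS (slow start, doubled)
RTT 3: cwnd = 8 MSS (slow start, doubled)
RTT 4: cwnd = 16 MSS (slow start, doubled)
RTT 5: cwnd = 32 MSS (slow start, doubled)
RTT 6: cwnd = 33 MSS (congestion avoidance, +1)
RTT 7: cwnd = 34 MSS (congestion avoidance, +1)
RTT 8: cwnd = 35 MSS (congestion avoidance, +1)
RTT 9: cwnd = 36 MSS (congestion avoidance, +1)

36


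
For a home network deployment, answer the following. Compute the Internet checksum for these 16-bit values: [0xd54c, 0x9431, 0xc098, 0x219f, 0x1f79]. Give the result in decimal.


Given words: [0xd54c, 0x9431, 0xc098, 0x219f, 0x1f79]
Step 1: Sum all words
Raw sum = 54604 + 37937 + 49304 + 8607 + 8057 = 158509
Step 2: Fold carry: (27437 + 2) = 27439
One's complement = ~27439 & 0xFFFF = 38096

38096


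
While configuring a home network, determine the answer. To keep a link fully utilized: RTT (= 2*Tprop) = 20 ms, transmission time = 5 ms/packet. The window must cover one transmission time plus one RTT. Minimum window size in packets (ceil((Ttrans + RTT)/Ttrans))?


Given: Ttrans = 5 ms, RTT = 20 ms (= 2 * Tprop, Tprop = 10 ms)
Time until first ACK returns = Ttrans + RTT = 5 + 20 = 25 ms
Need W * Ttrans >= Ttrans + RTT  ->  W >= (Ttrans + RTT) / Ttrans
(Ttrans + RTT) / Ttrans = 25 / 5 = 5
W_min = ceil(5) = 5

5


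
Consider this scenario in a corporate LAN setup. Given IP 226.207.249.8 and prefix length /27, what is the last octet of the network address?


Given: IP = 226.207.249.8, prefix = /27
Subnet mask = 255.255.255.224
Last octet of IP: 8
Last octet of mask: 224
Network last octet = 8 AND 224 = 0

0


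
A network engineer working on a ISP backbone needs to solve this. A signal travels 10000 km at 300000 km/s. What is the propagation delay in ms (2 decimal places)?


Given: distance = 10000 km, speed = 300000 km/s
Delay = distance / speed = 10000 / 300000 seconds
Delay in ms = 10000 * 1000 / 300000
Delay = 33.3333 ms
Rounded to 2 dp = 33.33 ms

33.33


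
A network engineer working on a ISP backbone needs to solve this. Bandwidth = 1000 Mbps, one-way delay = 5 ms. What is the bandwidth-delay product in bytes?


Given: bandwidth = 1000 Mbps, delay = 5 ms
BDP in bits = 1000 * 10^6 * 5 / 1000
BDP in bits = 5000000
BDP in bytes = 5000000 / 8 = 625000

625000


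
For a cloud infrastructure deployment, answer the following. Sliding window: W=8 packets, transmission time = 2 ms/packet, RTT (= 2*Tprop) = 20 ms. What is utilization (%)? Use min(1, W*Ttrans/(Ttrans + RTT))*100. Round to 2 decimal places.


Given: W = 8, Ttrans = 2 ms, RTT = 20 ms (= 2 * Tprop, Tprop = 10 ms)
Cycle time = Ttrans + RTT = 2 + 20 = 22 ms (first packet sent until its ACK returns)
W * Ttrans = 8 * 2 = 16 ms of sending per cycle
W * Ttrans / (Ttrans + RTT) = 16 / 22 = 0.727273
U = min(1, 0.727273) = 0.727273
U% = 72.73%

72.73


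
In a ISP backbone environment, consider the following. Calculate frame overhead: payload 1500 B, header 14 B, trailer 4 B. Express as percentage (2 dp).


Given: payload = 1500 B, header = 14 B, trailer = 4 B
Overhead bytes = header + trailer = 14 + 4 = 18
Total frame = payload + overhead = 1500 + 18 = 1518
Overhead % = 18 / 1518 * 100 = 1.1858% -> 1.19% (2 dp)

1.19


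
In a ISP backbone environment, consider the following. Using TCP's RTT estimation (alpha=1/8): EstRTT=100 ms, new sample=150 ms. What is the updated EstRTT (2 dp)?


Given: EstRTT = 100 ms, SampleRTT = 150 ms, alpha = 1/8
New EstRTT = (1 - alpha) * EstRTT + alpha * SampleRTT
(7/8) * 100 = 87.5
(1/8) * 150 = 18.75
New EstRTT = 87.5 + 18.75 = 106.25 ms -> 106.25 ms (2 dp)

106.25


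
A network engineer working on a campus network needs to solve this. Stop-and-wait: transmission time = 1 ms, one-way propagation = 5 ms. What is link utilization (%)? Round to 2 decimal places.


Given: Ttrans = 1 ms, Tprop = 5 ms
RTT = 2 * Tprop = 2 * 5 = 10 ms
U = Ttrans / (Ttrans + RTT)
U = 1 / (1 + 10)
U = 1 / 11 = 0.090909
U% = 9.09%

9.09


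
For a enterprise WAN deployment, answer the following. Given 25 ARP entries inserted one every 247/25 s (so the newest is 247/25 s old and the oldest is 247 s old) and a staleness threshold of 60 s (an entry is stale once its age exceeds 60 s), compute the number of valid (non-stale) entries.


Ages are k * 247/25 s for k = 1..25 (spacing = 9.8800 s).
Entry k is valid iff k * 247/25 <= 60 iff k <= 25 * 60 / 247 = 6.0729
n_valid = floor(6.0729) = 6
(n_stale = 25 - 6 = 19)

6


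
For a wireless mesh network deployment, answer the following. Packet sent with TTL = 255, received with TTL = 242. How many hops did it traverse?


Given: initial TTL = 255, received TTL = 242
Hops = initial TTL - received TTL
Hops = 255 - 242 = 13

13


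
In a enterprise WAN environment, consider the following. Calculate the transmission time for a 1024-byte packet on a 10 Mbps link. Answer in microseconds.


Given: packet = 1024 bytes, bandwidth = 10 Mbps
Packet in bits = 1024 * 8 = 8192 bits
Bandwidth = 10 * 10^6 = 10000000 bps
Time = 8192 / 10000000 seconds
Time in us = 8192 * 10^6 / 10000000 = 819.2

819.2


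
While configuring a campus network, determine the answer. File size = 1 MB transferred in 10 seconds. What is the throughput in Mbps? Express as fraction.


Given: file = 1 MB, time = 10 s
File in Mb = 1 * 8 = 8 Mb
Throughput = 8 / 10 Mbps
Throughput = 4/5 Mbps

4/5


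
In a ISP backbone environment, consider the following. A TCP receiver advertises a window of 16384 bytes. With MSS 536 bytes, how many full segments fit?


Given: RWND = 16384 bytes, MSS = 536 bytes
Full segments = floor(RWND / MSS)
Full segments = floor(16384 / 536)
Full segments = floor(30.5672) = 30

30


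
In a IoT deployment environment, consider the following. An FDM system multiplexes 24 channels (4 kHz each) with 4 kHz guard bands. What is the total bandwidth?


Given: 24 channels, 4 kHz each, guard = 4 kHz
Channel bandwidth = 24 * 4 = 96 kHz
Guard bands = 23 gaps * 4 kHz = 92 kHz
Total = 96 + 92 = 188 kHz

188


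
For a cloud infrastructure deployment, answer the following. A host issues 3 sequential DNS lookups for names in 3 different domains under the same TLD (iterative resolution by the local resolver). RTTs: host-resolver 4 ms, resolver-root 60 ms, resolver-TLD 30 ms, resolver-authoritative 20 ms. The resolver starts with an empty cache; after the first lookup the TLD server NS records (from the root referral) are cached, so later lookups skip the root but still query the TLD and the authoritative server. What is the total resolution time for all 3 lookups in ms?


Lookup 1 (cold cache): local + root + TLD + auth = 4 + 60 + 30 + 20 = 114 ms
Lookups 2..3 (TLD NS cached -> skip root; new domain -> still ask TLD and auth): local + TLD + auth = 4 + 30 + 20 = 54 ms each
Remaining 2 lookups: 2 * 54 = 108 ms
Total = 114 + 108 = 222 ms

222


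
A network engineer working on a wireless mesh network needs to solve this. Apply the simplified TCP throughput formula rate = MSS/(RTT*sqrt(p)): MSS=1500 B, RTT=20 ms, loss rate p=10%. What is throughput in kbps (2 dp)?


Given: MSS = 1500 bytes, RTT = 20 ms, loss = 10%
RTT in seconds = 20 / 1000 = 0.02
Loss rate = 10% = 0.1
sqrt(loss) = sqrt(0.1) = 0.316227766017
Throughput (bytes/s) = 1500 / (0.02 * 0.316227766017) = 237170.8245
Throughput (kbps) = 237170.8245 * 8 / 1000 = 1897.366596 -> 1897.37 kbps (2 dp)

1897.37


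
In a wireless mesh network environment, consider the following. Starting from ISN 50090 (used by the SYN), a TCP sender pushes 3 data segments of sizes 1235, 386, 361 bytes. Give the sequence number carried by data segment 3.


The SYN occupies sequence number ISN = 50090, so the first data byte is ISN + 1 = 50091.
SEQ of data segment i = (ISN + 1) + sum of payload sizes of segments 1..i-1.
Segment 1: SEQ = 50091, payload = 1235 bytes
Segment 2: SEQ = 51326, payload = 386 bytes
Segment 3: SEQ = 51712, payload = 361 bytes
SEQ of segment 3 = 50091 + 1235 + 386 = 51712

51712


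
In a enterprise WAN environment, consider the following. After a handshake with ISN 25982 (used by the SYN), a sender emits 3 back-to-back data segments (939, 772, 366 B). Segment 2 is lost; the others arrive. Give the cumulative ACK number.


SYN uses sequence number 25982; first data byte = ISN + 1 = 25983.
Segment 1: SEQ = 25983, len = 939 B, covers [25983, 26921]
Segment 2: SEQ = 26922, len = 772 B, covers [26922, 27693] [LOST]
Segment 3: SEQ = 27694, len = 366 B, covers [27694, 28059]
In-order data received: bytes [25983, 26921] (segments 1..1).
Segment 2 missing -> gap begins at byte 26922; later segments buffered out of order.
Cumulative ACK = next expected in-order byte = 25983 + 939 = 26922

26922


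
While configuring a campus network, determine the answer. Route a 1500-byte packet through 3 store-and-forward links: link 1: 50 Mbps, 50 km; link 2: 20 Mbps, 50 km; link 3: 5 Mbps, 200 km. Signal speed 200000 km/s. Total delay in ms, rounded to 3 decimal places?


Packet = 1500 bytes = 12000 bits. Store-and-forward: sum (t_trans + t_prop) per link.
Link 1: t_trans = 12000/(50*10^6) s = 0.2400 ms; t_prop = 50/200000 s = 0.2500 ms; subtotal = 0.4900 ms
Link 2: t_trans = 12000/(20*10^6) s = 0.6000 ms; t_prop = 50/200000 s = 0.2500 ms; subtotal = 0.8500 ms
Link 3: t_trans = 12000/(5*10^6) s = 2.4000 ms; t_prop = 200/200000 s = 1.0000 ms; subtotal = 3.4000 ms
End-to-end = 0.4900 + 0.8500 + 3.4000 = 4.7400 ms -> 4.740 ms (3 dp)

4.740


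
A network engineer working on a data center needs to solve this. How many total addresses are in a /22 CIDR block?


Given: CIDR prefix /22
Host bits = 32 - 22 = 10
Total addresses = 2^10 = 1024

1024


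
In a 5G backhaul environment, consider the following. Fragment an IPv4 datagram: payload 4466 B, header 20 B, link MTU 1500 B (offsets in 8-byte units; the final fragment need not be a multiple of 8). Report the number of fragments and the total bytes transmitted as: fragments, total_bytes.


Max data per non-final fragment = floor((MTU - header)/8)*8 = floor((1500 - 20)/8)*8 = floor(1480/8)*8 = 1480 B
Final fragment needs no 8-byte alignment: it can carry up to MTU - header = 1480 B
Non-final fragments needed = ceil((payload - 1480) / 1480) = ceil(2986/1480) = ceil(2.0176) = 3
Number of fragments = 3 + 1 = 4
Fragment sizes (data): 3 * 1480 B + 26 B (last, 26 <= 1480 OK)
Total bytes sent = payload + n_frags * header = 4466 + 4*20 = 4466 + 80 = 4546 B

4, 4546


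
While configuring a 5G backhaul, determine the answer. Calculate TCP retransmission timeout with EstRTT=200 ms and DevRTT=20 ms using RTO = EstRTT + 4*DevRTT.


Given: EstRTT = 200 ms, DevRTT = 20 ms
Timeout = EstRTT + 4 * DevRTT
4 * DevRTT = 4 * 20 = 80
Timeout = 200 + 80 = 280 ms

280


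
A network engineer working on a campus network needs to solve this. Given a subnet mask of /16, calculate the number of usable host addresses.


Given: subnet mask /16
Host bits = 32 - 16 = 16
Total addresses = 2^16 = 65536
Usable hosts = 65536 - 2 (network + broadcast) = 65534

65534


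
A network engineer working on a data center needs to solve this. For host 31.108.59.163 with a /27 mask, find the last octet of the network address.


Given: IP = 31.108.59.163, prefix = /27
Subnet mask = 255.255.255.224
Last octet of IP: 163
Last octet of mask: 224
Network last octet = 163 AND 224 = 160

160


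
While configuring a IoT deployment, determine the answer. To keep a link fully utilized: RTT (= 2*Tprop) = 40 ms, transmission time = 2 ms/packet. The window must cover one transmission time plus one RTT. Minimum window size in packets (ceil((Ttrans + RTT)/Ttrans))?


Given: Ttrans = 2 ms, RTT = 40 ms (= 2 * Tprop, Tprop = 20 ms)
Time until first ACK returns = Ttrans + RTT = 2 + 40 = 42 ms
Need W * Ttrans >= Ttrans + RTT  ->  W >= (Ttrans + RTT) / Ttrans
(Ttrans + RTT) / Ttrans = 42 / 2 = 21
W_min = ceil(21) = 21

21


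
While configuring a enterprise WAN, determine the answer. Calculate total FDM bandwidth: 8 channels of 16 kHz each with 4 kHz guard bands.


Given: 8 channels, 16 kHz each, guard = 4 kHz
Channel bandwidth = 8 * 16 = 128 kHz
Guard bands = 7 gaps * 4 kHz = 28 kHz
Total = 128 + 28 = 156 kHz

156


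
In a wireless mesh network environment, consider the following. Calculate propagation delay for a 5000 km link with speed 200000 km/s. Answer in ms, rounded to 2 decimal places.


Given: distance = 5000 km, speed = 200000 km/s
Delay = distance / speed = 5000 / 200000 seconds
Delay in ms = 5000 * 1000 / 200000
Delay = 25.0000 ms
Rounded to 2 dp = 25.00 ms

25.00


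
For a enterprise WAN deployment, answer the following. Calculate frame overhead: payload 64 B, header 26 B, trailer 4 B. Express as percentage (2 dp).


Given: payload = 64 B, header = 26 B, trailer = 4 B
Overhead bytes = header + trailer = 26 + 4 = 30
Total frame = payload + overhead = 64 + 30 = 94
Overhead % = 30 / 94 * 100 = 31.9149% -> 31.91% (2 dp)

31.91


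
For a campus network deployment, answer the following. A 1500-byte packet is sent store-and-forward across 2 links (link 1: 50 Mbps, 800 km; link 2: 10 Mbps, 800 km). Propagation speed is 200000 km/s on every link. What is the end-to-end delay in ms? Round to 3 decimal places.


Packet = 1500 bytes = 12000 bits. Store-and-forward: sum (t_trans + t_prop) per link.
Link 1: t_trans = 12000/(50*10^6) s = 0.2400 ms; t_prop = 800/200000 s = 4.0000 ms; subtotal = 4.2400 ms
Link 2: t_trans = 12000/(10*10^6) s = 1.2000 ms; t_prop = 800/200000 s = 4.0000 ms; subtotal = 5.2000 ms
End-to-end = 4.2400 + 5.2000 = 9.4400 ms -> 9.440 ms (3 dp)

9.440


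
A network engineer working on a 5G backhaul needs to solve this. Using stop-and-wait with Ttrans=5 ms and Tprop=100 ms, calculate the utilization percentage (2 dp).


Given: Ttrans = 5 ms, Tprop = 100 ms
RTT = 2 * Tprop = 2 * 100 = 200 ms
U = Ttrans / (Ttrans + RTT)
U = 5 / (5 + 200)
U = 5 / 205 = 0.02439
U% = 2.44%

2.44


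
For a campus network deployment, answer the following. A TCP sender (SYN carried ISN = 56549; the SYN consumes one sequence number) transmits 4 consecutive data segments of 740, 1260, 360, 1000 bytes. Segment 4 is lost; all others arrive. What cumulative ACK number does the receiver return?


SYN uses sequence number 56549; first data byte = ISN + 1 = 56550.
Segment 1: SEQ = 56550, len = 740 B, covers [56550, 57289]
Segment 2: SEQ = 57290, len = 1260 B, covers [57290, 58549]
Segment 3: SEQ = 58550, len = 360 B, covers [58550, 58909]
Segment 4: SEQ = 58910, len = 1000 B, covers [58910, 59909] [LOST]
In-order data received: bytes [56550, 58909] (segments 1..3).
Segment 4 missing -> gap begins at byte 58910.
Cumulative ACK = next expected in-order byte = 56550 + 740 + 1260 + 360 = 58910

58910


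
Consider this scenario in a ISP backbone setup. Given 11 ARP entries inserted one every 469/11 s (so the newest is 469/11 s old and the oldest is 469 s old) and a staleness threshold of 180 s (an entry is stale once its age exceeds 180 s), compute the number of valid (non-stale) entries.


Ages are k * 469/11 s for k = 1..11 (spacing = 42.6364 s).
Entry k is valid iff k * 469/11 <= 180 iff k <= 11 * 180 / 469 = 4.2217
n_valid = floor(4.2217) = 4
(n_stale = 11 - 4 = 7)

4


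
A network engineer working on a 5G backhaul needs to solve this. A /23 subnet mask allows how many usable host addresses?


Given: subnet mask /23
Host bits = 32 - 23 = 9
Total addresses = 2^9 = 512
Usable hosts = 512 - 2 (network + broadcast) = 510

510


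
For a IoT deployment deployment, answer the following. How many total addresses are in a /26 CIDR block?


Given: CIDR prefix /26
Host bits = 32 - 26 = 6
Total addresses = 2^6 = 64

64


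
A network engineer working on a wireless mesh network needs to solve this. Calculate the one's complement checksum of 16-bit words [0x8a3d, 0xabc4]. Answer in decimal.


Given words: [0x8a3d, 0xabc4]
Step 1: Sum all words
Raw sum = 35389 + 43972 = 79361
Step 2: Fold carry: (13825 + 1) = 13826
One's complement = ~13826 & 0xFFFF = 51709

51709


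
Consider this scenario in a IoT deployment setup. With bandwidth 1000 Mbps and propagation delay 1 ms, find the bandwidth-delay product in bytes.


Given: bandwidth = 1000 Mbps, delay = 1 ms
BDP in bits = 1000 * 10^6 * 1 / 1000
BDP in bits = 1000000
BDP in bytes = 1000000 / 8 = 125000

125000


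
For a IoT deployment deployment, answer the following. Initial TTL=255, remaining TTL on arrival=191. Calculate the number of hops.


Given: initial TTL = 255, received TTL = 191
Hops = initial TTL - received TTL
Hops = 255 - 191 = 64

64


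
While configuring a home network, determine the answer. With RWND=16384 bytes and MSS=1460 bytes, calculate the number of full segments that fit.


Given: RWND = 16384 bytes, MSS = 1460 bytes
Full segments = floor(RWND / MSS)
Full segments = floor(16384 / 1460)
Full segments = floor(11.2219) = 11

11


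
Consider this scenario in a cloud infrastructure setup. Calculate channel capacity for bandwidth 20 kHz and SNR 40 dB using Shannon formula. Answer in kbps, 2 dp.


Given: B = 20 kHz, SNR = 40 dB
SNR linear = 10^(40/10) = 10000
1 + SNR = 10001
log2(10001) = 13.2878566418
C = 20 * 1000 * 13.2878566418 = 265757.1328 bps
C = 265.757133 kbps -> 265.76 kbps (2 dp)

265.76


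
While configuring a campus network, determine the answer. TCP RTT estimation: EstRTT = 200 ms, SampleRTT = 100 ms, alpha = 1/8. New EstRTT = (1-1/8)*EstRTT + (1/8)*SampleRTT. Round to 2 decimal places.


Given: EstRTT = 200 ms, SampleRTT = 100 ms, alpha = 1/8
New EstRTT = (1 - alpha) * EstRTT + alpha * SampleRTT
(7/8) * 200 = 175
(1/8) * 100 = 12.5
New EstRTT = 175 + 12.5 = 187.5 ms -> 187.50 ms (2 dp)

187.50


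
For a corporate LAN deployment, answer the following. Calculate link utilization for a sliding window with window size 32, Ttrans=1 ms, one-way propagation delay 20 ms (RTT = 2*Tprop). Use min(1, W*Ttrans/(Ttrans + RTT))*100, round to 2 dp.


Given: W = 32, Ttrans = 1 ms, RTT = 40 ms (= 2 * Tprop, Tprop = 20 ms)
Cycle time = Ttrans + RTT = 1 + 40 = 41 ms (first packet sent until its ACK returns)
W * Ttrans = 32 * 1 = 32 ms of sending per cycle
W * Ttrans / (Ttrans + RTT) = 32 / 41 = 0.780488
U = min(1, 0.780488) = 0.780488
U% = 78.05%

78.05


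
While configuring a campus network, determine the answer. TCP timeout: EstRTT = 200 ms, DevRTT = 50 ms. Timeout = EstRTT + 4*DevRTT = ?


Given: EstRTT = 200 ms, DevRTT = 50 ms
Timeout = EstRTT + 4 * DevRTT
4 * DevRTT = 4 * 50 = 200
Timeout = 200 + 200 = 400 ms

400


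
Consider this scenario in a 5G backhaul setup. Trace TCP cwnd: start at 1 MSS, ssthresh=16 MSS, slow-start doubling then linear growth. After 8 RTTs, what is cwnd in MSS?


RTT 0: cwnd = 1 MSS (initial)
RTT 1: cwnd = 2 MSS (slow start, doubled)
RTT 2: cwnd = 4 MSS (slow start, doubled)
RTT 3: cwnd = 8 MSS (slow start, doubled)
RTT 4: cwnd = 16 MSS (slow start, doubled)
RTT 5: cwnd = 17 MSS (congestion avoidance, +1)
RTT 6: cwnd = 18 MSS (congestion avoidance, +1)
RTT 7: cwnd = 19 MSS (congestion avoidance, +1)
RTT 8: cwnd = 20 MSS (congestion avoidance, +1)

20


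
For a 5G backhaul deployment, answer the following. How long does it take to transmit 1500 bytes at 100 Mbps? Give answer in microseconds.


Given: packet = 1500 bytes, bandwidth = 100 Mbps
Packet in bits = 1500 * 8 = 12000 bits
Bandwidth = 100 * 10^6 = 100000000 bps
Time = 12000 / 100000000 seconds
Time in us = 12000 * 10^6 / 100000000 = 120

120


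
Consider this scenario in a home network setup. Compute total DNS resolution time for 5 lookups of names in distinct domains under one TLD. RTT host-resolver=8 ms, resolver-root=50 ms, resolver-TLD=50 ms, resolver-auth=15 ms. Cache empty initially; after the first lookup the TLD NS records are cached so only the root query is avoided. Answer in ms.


Lookup 1 (cold cache): local + root + TLD + auth = 8 + 50 + 50 + 15 = 123 ms
Lookups 2..5 (TLD NS cached -> skip root; new domain -> still ask TLD and auth): local + TLD + auth = 8 + 50 + 15 = 73 ms each
Remaining 4 lookups: 4 * 73 = 292 ms
Total = 123 + 292 = 415 ms

415


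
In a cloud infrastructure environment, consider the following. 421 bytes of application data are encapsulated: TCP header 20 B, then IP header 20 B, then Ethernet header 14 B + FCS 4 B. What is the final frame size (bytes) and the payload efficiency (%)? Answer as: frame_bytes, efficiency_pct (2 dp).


TCP segment = 421 + 20 = 441 B
IP packet = 441 + 20 = 461 B
Ethernet frame = 461 + 14 + 4 = 479 B
Efficiency = app / frame = 421 / 479 = 0.878914 = 87.8914% -> 87.89% (2 dp)

479, 87.89


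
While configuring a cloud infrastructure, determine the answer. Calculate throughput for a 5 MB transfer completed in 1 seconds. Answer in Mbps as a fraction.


Given: file = 5 MB, time = 1 s
File in Mb = 5 * 8 = 40 Mb
Throughput = 40 / 1 Mbps
Throughput = 40 Mbps

40


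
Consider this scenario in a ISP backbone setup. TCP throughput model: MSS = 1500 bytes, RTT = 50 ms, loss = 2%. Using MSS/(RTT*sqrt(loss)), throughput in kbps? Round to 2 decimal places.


Given: MSS = 1500 bytes, RTT = 50 ms, loss = 2%
RTT in seconds = 50 / 1000 = 0.05
Loss rate = 2% = 0.02
sqrt(loss) = sqrt(0.02) = 0.141421356237
Throughput (bytes/s) = 1500 / (0.05 * 0.141421356237) = 212132.0344
Throughput (kbps) = 212132.0344 * 8 / 1000 = 1697.056275 -> 1697.06 kbps (2 dp)

1697.06


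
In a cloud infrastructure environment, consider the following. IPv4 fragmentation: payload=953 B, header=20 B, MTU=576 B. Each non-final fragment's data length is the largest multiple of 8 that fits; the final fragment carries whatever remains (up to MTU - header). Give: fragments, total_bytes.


Max data per non-final fragment = floor((MTU - header)/8)*8 = floor((576 - 20)/8)*8 = floor(556/8)*8 = 552 B
Final fragment needs no 8-byte alignment: it can carry up to MTU - header = 556 B
Non-final fragments needed = ceil((payload - 556) / 552) = ceil(397/552) = ceil(0.7192) = 1
Number of fragments = 1 + 1 = 2
Fragment sizes (data): 1 * 552 B + 401 B (last, 401 <= 556 OK)
Total bytes sent = payload + n_frags * header = 953 + 2*20 = 953 + 40 = 993 B

2, 993


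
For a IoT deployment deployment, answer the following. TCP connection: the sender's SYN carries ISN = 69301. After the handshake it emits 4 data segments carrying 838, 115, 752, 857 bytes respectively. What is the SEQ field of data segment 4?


The SYN occupies sequence number ISN = 69301, so the first data byte is ISN + 1 = 69302.
SEQ of data segment i = (ISN + 1) + sum of payload sizes of segments 1..i-1.
Segment 1: SEQ = 69302, payload = 838 bytes
Segment 2: SEQ = 70140, payload = 115 bytes
Segment 3: SEQ = 70255, payload = 752 bytes
Segment 4: SEQ = 71007, payload = 857 bytes
SEQ of segment 4 = 69302 + 838 + 115 + 752 = 71007

71007


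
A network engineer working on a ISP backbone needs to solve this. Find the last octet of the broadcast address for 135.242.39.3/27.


Given: IP = 135.242.39.3, prefix = /27
Host bits = 32 - 27 = 5
Network last octet = 3 AND mask = 0
Host part size = 2^5 - 1 = 31
Broadcast last octet = 0 OR 31 = 31

31


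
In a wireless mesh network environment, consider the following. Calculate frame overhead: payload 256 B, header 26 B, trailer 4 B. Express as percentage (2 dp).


Given: payload = 256 B, header = 26 B, trailer = 4 B
Overhead bytes = header + trailer = 26 + 4 = 30
Total frame = payload + overhead = 256 + 30 = 286
Overhead % = 30 / 286 * 100 = 10.4895% -> 10.49% (2 dp)

10.49


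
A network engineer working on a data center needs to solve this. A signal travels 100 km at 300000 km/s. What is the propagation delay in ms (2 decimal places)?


Given: distance = 100 km, speed = 300000 km/s
Delay = distance / speed = 100 / 300000 seconds
Delay in ms = 100 * 1000 / 300000
Delay = 0.3333 ms
Rounded to 2 dp = 0.33 ms

0.33


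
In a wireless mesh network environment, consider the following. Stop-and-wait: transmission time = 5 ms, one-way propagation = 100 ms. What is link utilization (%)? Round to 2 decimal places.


Given: Ttrans = 5 ms, Tprop = 100 ms
RTT = 2 * Tprop = 2 * 100 = 200 ms
U = Ttrans / (Ttrans + RTT)
U = 5 / (5 + 200)
U = 5 / 205 = 0.02439
U% = 2.44%

2.44


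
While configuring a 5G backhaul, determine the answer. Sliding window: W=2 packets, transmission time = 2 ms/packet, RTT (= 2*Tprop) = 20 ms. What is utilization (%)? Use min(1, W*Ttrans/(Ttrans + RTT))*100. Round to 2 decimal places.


Given: W = 2, Ttrans = 2 ms, RTT = 20 ms (= 2 * Tprop, Tprop = 10 ms)
Cycle time = Ttrans + RTT = 2 + 20 = 22 ms (first packet sent until its ACK returns)
W * Ttrans = 2 * 2 = 4 ms of sending per cycle
W * Ttrans / (Ttrans + RTT) = 4 / 22 = 0.181818
U = min(1, 0.181818) = 0.181818
U% = 18.18%

18.18


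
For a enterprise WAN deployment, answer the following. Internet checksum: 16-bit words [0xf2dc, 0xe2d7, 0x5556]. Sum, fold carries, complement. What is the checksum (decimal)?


Given words: [0xf2dc, 0xe2d7, 0x5556]
Step 1: Sum all words
Raw sum = 62172 + 58071 + 21846 = 142089
Step 2: Fold carry: (11017 + 2) = 11019
One's complement = ~11019 & 0xFFFF = 54516

54516


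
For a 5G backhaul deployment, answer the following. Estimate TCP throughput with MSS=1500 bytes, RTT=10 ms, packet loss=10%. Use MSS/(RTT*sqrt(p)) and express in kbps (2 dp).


Given: MSS = 1500 bytes, RTT = 10 ms, loss = 10%
RTT in seconds = 10 / 1000 = 0.01
Loss rate = 10% = 0.1
sqrt(loss) = sqrt(0.1) = 0.316227766017
Throughput (bytes/s) = 1500 / (0.01 * 0.316227766017) = 474341.6490
Throughput (kbps) = 474341.6490 * 8 / 1000 = 3794.733192 -> 3794.73 kbps (2 dp)

3794.73


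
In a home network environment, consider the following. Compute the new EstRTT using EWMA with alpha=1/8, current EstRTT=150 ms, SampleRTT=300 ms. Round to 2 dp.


Given: EstRTT = 150 ms, SampleRTT = 300 ms, alpha = 1/8
New EstRTT = (1 - alpha) * EstRTT + alpha * SampleRTT
(7/8) * 150 = 131.25
(1/8) * 300 = 37.5
New EstRTT = 131.25 + 37.5 = 168.75 ms -> 168.75 ms (2 dp)

168.75


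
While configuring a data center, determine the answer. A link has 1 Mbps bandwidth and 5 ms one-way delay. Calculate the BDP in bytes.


Given: bandwidth = 1 Mbps, delay = 5 ms
BDP in bits = 1 * 10^6 * 5 / 1000
BDP in bits = 5000
BDP in bytes = 5000 / 8 = 625

625


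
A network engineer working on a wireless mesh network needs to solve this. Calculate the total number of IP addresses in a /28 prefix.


Given: CIDR prefix /28
Host bits = 32 - 28 = 4
Total addresses = 2^4 = 16

16


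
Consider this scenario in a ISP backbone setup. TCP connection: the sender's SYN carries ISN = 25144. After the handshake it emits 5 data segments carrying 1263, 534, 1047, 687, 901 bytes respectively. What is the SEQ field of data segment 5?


The SYN occupies sequence number ISN = 25144, so the first data byte is ISN + 1 = 25145.
SEQ of data segment i = (ISN + 1) + sum of payload sizes of segments 1..i-1.
Segment 1: SEQ = 25145, payload = 1263 bytes
Segment 2: SEQ = 26408, payload = 534 bytes
Segment 3: SEQ = 26942, payload = 1047 bytes
Segment 4: SEQ = 27989, payload = 687 bytes
Segment 5: SEQ = 28676, payload = 901 bytes
SEQ of segment 5 = 25145 + 1263 + 534 + 1047 + 687 = 28676

28676


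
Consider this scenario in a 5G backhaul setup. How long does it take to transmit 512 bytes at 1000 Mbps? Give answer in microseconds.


Given: packet = 512 bytes, bandwidth = 1000 Mbps
Packet in bits = 512 * 8 = 4096 bits
Bandwidth = 1000 * 10^6 = 1000000000 bps
Time = 4096 / 1000000000 seconds
Time in us = 4096 * 10^6 / 1000000000 = 4.096

4.096


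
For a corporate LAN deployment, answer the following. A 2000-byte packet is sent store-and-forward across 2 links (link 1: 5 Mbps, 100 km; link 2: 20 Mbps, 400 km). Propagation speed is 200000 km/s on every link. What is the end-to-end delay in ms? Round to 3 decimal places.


Packet = 2000 bytes = 16000 bits. Store-and-forward: sum (t_trans + t_prop) per link.
Link 1: t_trans = 16000/(5*10^6) s = 3.2000 ms; t_prop = 100/200000 s = 0.5000 ms; subtotal = 3.7000 ms
Link 2: t_trans = 16000/(20*10^6) s = 0.8000 ms; t_prop = 400/200000 s = 2.0000 ms; subtotal = 2.8000 ms
End-to-end = 3.7000 + 2.8000 = 6.5000 ms -> 6.500 ms (3 dp)

6.500


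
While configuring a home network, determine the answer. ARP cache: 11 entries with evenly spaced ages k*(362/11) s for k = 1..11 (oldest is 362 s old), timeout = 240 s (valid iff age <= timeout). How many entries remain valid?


Ages are k * 362/11 s for k = 1..11 (spacing = 32.9091 s).
Entry k is valid iff k * 362/11 <= 240 iff k <= 11 * 240 / 362 = 7.2928
n_valid = floor(7.2928) = 7
(n_stale = 11 - 7 = 4)

7


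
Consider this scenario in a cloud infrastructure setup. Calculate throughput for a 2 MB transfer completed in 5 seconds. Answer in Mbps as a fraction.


Given: file = 2 MB, time = 5 s
File in Mb = 2 * 8 = 16 Mb
Throughput = 16 / 5 Mbps
Throughput = 16/5 Mbps

16/5


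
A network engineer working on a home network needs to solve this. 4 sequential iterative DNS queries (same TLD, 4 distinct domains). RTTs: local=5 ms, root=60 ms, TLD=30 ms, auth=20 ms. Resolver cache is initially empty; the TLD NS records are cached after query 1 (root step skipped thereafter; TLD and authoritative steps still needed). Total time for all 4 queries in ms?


Lookup 1 (cold cache): local + root + TLD + auth = 5 + 60 + 30 + 20 = 115 ms
Lookups 2..4 (TLD NS cached -> skip root; new domain -> still ask TLD and auth): local + TLD + auth = 5 + 30 + 20 = 55 ms each
Remaining 3 lookups: 3 * 55 = 165 ms
Total = 115 + 165 = 280 ms

280


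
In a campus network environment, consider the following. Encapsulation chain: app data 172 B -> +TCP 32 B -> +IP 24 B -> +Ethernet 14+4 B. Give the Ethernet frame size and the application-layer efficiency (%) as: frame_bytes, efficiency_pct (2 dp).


TCP segment = 172 + 32 = 204 B
IP packet = 204 + 24 = 228 B
Ethernet frame = 228 + 14 + 4 = 246 B
Efficiency = app / frame = 172 / 246 = 0.699187 = 69.9187% -> 69.92% (2 dp)

246, 69.92


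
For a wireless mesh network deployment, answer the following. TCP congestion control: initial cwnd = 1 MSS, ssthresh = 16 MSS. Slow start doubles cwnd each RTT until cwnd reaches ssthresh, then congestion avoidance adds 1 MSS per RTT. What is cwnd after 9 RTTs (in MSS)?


RTT 0: cwnd = 1 MSS (initial)
RTT 1: cwnd = 2 MSS (slow start, doubled)
RTT 2: cwnd = 4 MSS (slow start, doubled)
RTT 3: cwnd = 8 MSS (slow start, doubled)
RTT 4: cwnd = 16 MSS (slow start, doubled)
RTT 5: cwnd = 17 MSS (congestion avoidance, +1)
RTT 6: cwnd = 18 MSS (congestion avoidance, +1)
RTT 7: cwnd = 19 MSS (congestion avoidance, +1)
RTT 8: cwnd = 20 MSS (congestion avoidance, +1)
RTT 9: cwnd = 21 MSS (congestion avoidance, +1)

21


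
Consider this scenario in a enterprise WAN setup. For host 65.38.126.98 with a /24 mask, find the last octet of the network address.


Given: IP = 65.38.126.98, prefix = /24
Subnet mask = 255.255.255.0
Last octet of IP: 98
Last octet of mask: 0
Network last octet = 98 AND 0 = 0

0


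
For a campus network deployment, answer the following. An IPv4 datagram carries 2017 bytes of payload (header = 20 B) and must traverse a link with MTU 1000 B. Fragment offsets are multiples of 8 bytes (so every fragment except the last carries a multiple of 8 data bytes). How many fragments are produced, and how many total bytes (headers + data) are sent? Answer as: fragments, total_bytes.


Max data per non-final fragment = floor((MTU - header)/8)*8 = floor((1000 - 20)/8)*8 = floor(980/8)*8 = 976 B
Final fragment needs no 8-byte alignment: it can carry up to MTU - header = 980 B
Non-final fragments needed = ceil((payload - 980) / 976) = ceil(1037/976) = ceil(1.0625) = 2
Number of fragments = 2 + 1 = 3
Fragment sizes (data): 2 * 976 B + 65 B (last, 65 <= 980 OK)
Total bytes sent = payload + n_frags * header = 2017 + 3*20 = 2017 + 60 = 2077 B

3, 2077


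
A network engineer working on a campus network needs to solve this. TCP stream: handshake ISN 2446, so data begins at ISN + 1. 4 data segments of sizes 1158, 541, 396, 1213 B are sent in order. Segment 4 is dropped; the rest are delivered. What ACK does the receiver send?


SYN uses sequence number 2446; first data byte = ISN + 1 = 2447.
Segment 1: SEQ = 2447, len = 1158 B, covers [2447, 3604]
Segment 2: SEQ = 3605, len = 541 B, covers [3605, 4145]
Segment 3: SEQ = 4146, len = 396 B, covers [4146, 4541]
Segment 4: SEQ = 4542, len = 1213 B, covers [4542, 5754] [LOST]
In-order data received: bytes [2447, 4541] (segments 1..3).
Segment 4 missing -> gap begins at byte 4542.
Cumulative ACK = next expected in-order byte = 2447 + 1158 + 541 + 396 = 4542

4542


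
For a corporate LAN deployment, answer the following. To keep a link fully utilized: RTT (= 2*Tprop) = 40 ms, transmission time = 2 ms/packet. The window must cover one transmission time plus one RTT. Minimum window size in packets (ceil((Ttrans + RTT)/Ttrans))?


Given: Ttrans = 2 ms, RTT = 40 ms (= 2 * Tprop, Tprop = 20 ms)
Time until first ACK returns = Ttrans + RTT = 2 + 40 = 42 ms
Need W * Ttrans >= Ttrans + RTT  ->  W >= (Ttrans + RTT) / Ttrans
(Ttrans + RTT) / Ttrans = 42 / 2 = 21
W_min = ceil(21) = 21

21


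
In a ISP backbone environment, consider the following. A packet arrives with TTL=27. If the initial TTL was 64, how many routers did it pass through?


Given: initial TTL = 64, received TTL = 27
Hops = initial TTL - received TTL
Hops = 64 - 27 = 37

37


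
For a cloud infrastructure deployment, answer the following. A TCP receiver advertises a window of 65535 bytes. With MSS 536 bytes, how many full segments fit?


Given: RWND = 65535 bytes, MSS = 536 bytes
Full segments = floor(RWND / MSS)
Full segments = floor(65535 / 536)
Full segments = floor(122.2668) = 122

122


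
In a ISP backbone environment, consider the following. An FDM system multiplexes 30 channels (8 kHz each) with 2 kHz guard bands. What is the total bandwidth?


Given: 30 channels, 8 kHz each, guard = 2 kHz
Channel bandwidth = 30 * 8 = 240 kHz
Guard bands = 29 gaps * 2 kHz = 58 kHz
Total = 240 + 58 = 298 kHz

298


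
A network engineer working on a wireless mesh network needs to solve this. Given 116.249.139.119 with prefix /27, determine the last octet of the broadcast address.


Given: IP = 116.249.139.119, prefix = /27
Host bits = 32 - 27 = 5
Network last octet = 119 AND mask = 96
Host part size = 2^5 - 1 = 31
Broadcast last octet = 96 OR 31 = 127

127


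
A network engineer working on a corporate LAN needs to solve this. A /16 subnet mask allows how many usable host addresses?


Given: subnet mask /16
Host bits = 32 - 16 = 16
Total addresses = 2^16 = 65536
Usable hosts = 65536 - 2 (network + broadcast) = 65534

65534


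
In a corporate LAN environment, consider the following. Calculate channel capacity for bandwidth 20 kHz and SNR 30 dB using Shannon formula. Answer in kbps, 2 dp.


Given: B = 20 kHz, SNR = 30 dB
SNR linear = 10^(30/10) = 1000
1 + SNR = 1001
log2(1001) = 9.9672262588
C = 20 * 1000 * 9.9672262588 = 199344.5252 bps
C = 199.344525 kbps -> 199.34 kbps (2 dp)

199.34


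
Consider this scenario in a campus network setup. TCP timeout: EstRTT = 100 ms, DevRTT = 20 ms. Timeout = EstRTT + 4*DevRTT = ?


Given: EstRTT = 100 ms, DevRTT = 20 ms
Timeout = EstRTT + 4 * DevRTT
4 * DevRTT = 4 * 20 = 80
Timeout = 100 + 80 = 180 ms

180


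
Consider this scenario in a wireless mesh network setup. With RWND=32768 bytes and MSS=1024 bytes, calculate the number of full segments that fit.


Given: RWND = 32768 bytes, MSS = 1024 bytes
Full segments = floor(RWND / MSS)
Full segments = floor(32768 / 1024)
Full segments = floor(32.0) = 32

32


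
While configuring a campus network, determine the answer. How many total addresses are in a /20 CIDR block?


Given: CIDR prefix /20
Host bits = 32 - 20 = 12
Total addresses = 2^12 = 4096

4096


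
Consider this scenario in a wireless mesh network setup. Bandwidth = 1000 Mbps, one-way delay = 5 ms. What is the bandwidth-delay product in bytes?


Given: bandwidth = 1000 Mbps, delay = 5 ms
BDP in bits = 1000 * 10^6 * 5 / 1000
BDP in bits = 5000000
BDP in bytes = 5000000 / 8 = 625000

625000


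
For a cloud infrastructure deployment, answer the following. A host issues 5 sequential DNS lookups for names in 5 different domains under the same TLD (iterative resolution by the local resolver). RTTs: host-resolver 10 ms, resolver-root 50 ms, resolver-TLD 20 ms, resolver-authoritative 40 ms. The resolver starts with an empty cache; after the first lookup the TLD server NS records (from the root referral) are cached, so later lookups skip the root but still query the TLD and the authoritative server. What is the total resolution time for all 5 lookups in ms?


Lookup 1 (cold cache): local + root + TLD + auth = 10 + 50 + 20 + 40 = 120 ms
Lookups 2..5 (TLD NS cached -> skip root; new domain -> still ask TLD and auth): local + TLD + auth = 10 + 20 + 40 = 70 ms each
Remaining 4 lookups: 4 * 70 = 280 ms
Total = 120 + 280 = 400 ms

400


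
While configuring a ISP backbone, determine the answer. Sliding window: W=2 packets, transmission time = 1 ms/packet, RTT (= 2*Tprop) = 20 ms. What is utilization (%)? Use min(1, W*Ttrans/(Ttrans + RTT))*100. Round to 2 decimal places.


Given: W = 2, Ttrans = 1 ms, RTT = 20 ms (= 2 * Tprop, Tprop = 10 ms)
Cycle time = Ttrans + RTT = 1 + 20 = 21 ms (first packet sent until its ACK returns)
W * Ttrans = 2 * 1 = 2 ms of sending per cycle
W * Ttrans / (Ttrans + RTT) = 2 / 21 = 0.095238
U = min(1, 0.095238) = 0.095238
U% = 9.52%

9.52


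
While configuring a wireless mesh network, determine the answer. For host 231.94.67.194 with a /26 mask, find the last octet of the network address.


Given: IP = 231.94.67.194, prefix = /26
Subnet mask = 255.255.255.192
Last octet of IP: 194
Last octet of mask: 192
Network last octet = 194 AND 192 = 192

192


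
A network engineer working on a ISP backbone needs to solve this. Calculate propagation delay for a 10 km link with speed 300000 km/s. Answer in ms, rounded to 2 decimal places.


Given: distance = 10 km, speed = 300000 km/s
Delay = distance / speed = 10 / 300000 seconds
Delay in ms = 10 * 1000 / 300000
Delay = 0.0333 ms
Rounded to 2 dp = 0.03 ms

0.03


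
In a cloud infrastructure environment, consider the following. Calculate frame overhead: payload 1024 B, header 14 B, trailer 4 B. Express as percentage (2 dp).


Given: payload = 1024 B, header = 14 B, trailer = 4 B
Overhead bytes = header + trailer = 14 + 4 = 18
Total frame = payload + overhead = 1024 + 18 = 1042
Overhead % = 18 / 1042 * 100 = 1.7274% -> 1.73% (2 dp)

1.73


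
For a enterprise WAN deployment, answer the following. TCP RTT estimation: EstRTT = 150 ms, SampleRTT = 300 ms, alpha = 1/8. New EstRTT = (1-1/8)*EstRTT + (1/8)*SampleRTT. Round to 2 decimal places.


Given: EstRTT = 150 ms, SampleRTT = 300 ms, alpha = 1/8
New EstRTT = (1 - alpha) * EstRTT + alpha * SampleRTT
(7/8) * 150 = 131.25
(1/8) * 300 = 37.5
New EstRTT = 131.25 + 37.5 = 168.75 ms -> 168.75 ms (2 dp)

168.75
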